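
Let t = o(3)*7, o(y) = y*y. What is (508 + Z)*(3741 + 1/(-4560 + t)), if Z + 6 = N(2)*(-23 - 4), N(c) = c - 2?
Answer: 8445284552/4497 ≈ 1.8780e+6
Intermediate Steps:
o(y) = y**2
t = 63 (t = 3**2*7 = 9*7 = 63)
N(c) = -2 + c
Z = -6 (Z = -6 + (-2 + 2)*(-23 - 4) = -6 + 0*(-27) = -6 + 0 = -6)
(508 + Z)*(3741 + 1/(-4560 + t)) = (508 - 6)*(3741 + 1/(-4560 + 63)) = 502*(3741 + 1/(-4497)) = 502*(3741 - 1/4497) = 502*(16823276/4497) = 8445284552/4497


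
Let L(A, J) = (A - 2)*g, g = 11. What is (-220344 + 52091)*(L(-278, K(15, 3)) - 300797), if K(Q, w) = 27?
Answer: 51128216881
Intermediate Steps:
L(A, J) = -22 + 11*A (L(A, J) = (A - 2)*11 = (-2 + A)*11 = -22 + 11*A)
(-220344 + 52091)*(L(-278, K(15, 3)) - 300797) = (-220344 + 52091)*((-22 + 11*(-278)) - 300797) = -168253*((-22 - 3058) - 300797) = -168253*(-3080 - 300797) = -168253*(-303877) = 51128216881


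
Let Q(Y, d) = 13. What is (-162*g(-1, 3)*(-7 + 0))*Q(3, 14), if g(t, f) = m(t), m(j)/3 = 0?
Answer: 0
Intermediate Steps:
m(j) = 0 (m(j) = 3*0 = 0)
g(t, f) = 0
(-162*g(-1, 3)*(-7 + 0))*Q(3, 14) = -0*(-7 + 0)*13 = -0*(-7)*13 = -162*0*13 = 0*13 = 0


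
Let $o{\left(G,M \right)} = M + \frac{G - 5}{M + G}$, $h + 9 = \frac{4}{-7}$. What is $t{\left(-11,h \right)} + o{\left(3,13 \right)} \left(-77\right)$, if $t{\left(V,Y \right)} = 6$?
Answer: $- \frac{7883}{8} \approx -985.38$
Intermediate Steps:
$h = - \frac{67}{7}$ ($h = -9 + \frac{4}{-7} = -9 + 4 \left(- \frac{1}{7}\right) = -9 - \frac{4}{7} = - \frac{67}{7} \approx -9.5714$)
$o{\left(G,M \right)} = M + \frac{-5 + G}{G + M}$
$t{\left(-11,h \right)} + o{\left(3,13 \right)} \left(-77\right) = 6 + \frac{-5 + 3 + 13^{2} + 3 \cdot 13}{3 + 13} \left(-77\right) = 6 + \frac{-5 + 3 + 169 + 39}{16} \left(-77\right) = 6 + \frac{1}{16} \cdot 206 \left(-77\right) = 6 + \frac{103}{8} \left(-77\right) = 6 - \frac{7931}{8} = - \frac{7883}{8}$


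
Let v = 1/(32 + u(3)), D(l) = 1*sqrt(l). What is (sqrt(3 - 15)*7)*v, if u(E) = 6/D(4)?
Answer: 2*I*sqrt(3)/5 ≈ 0.69282*I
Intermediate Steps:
D(l) = sqrt(l)
u(E) = 3 (u(E) = 6/(sqrt(4)) = 6/2 = 6*(1/2) = 3)
v = 1/35 (v = 1/(32 + 3) = 1/35 ≈ 0.028571)
(sqrt(3 - 15)*7)*v = (sqrt(3 - 15)*7)*(1/35) = (sqrt(-12)*7)*(1/35) = ((2*I*sqrt(3))*7)*(1/35) = (14*I*sqrt(3))*(1/35) = 2*I*sqrt(3)/5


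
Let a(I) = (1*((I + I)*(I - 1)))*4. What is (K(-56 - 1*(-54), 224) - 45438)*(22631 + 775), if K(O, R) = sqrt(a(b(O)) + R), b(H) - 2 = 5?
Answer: -1063521828 + 93624*sqrt(35) ≈ -1.0630e+9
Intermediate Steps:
b(H) = 7 (b(H) = 2 + 5 = 7)
a(I) = 8*I*(-1 + I) (a(I) = (1*((2*I)*(-1 + I)))*4 = (1*(2*I*(-1 + I)))*4 = (2*I*(-1 + I))*4 = 8*I*(-1 + I))
K(O, R) = sqrt(336 + R) (K(O, R) = sqrt(8*7*(-1 + 7) + R) = sqrt(8*7*6 + R) = sqrt(336 + R))
(K(-56 - 1*(-54), 224) - 45438)*(22631 + 775) = (sqrt(336 + 224) - 45438)*(22631 + 775) = (sqrt(560) - 45438)*23406 = (4*sqrt(35) - 45438)*23406 = (-45438 + 4*sqrt(35))*23406 = -1063521828 + 93624*sqrt(35)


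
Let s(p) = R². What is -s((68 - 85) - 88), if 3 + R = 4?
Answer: -1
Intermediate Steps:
R = 1 (R = -3 + 4 = 1)
s(p) = 1 (s(p) = 1² = 1)
-s((68 - 85) - 88) = -1*1 = -1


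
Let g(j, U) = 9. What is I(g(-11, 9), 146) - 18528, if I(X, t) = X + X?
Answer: -18510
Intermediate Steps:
I(X, t) = 2*X
I(g(-11, 9), 146) - 18528 = 2*9 - 18528 = 18 - 18528 = -18510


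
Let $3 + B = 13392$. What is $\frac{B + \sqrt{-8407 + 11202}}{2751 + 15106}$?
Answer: $\frac{13389}{17857} + \frac{\sqrt{2795}}{17857} \approx 0.75275$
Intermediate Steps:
$B = 13389$ ($B = -3 + 13392 = 13389$)
$\frac{B + \sqrt{-8407 + 11202}}{2751 + 15106} = \frac{13389 + \sqrt{-8407 + 11202}}{2751 + 15106} = \frac{13389 + \sqrt{2795}}{17857} = \left(13389 + \sqrt{2795}\right) \frac{1}{17857} = \frac{13389}{17857} + \frac{\sqrt{2795}}{17857}$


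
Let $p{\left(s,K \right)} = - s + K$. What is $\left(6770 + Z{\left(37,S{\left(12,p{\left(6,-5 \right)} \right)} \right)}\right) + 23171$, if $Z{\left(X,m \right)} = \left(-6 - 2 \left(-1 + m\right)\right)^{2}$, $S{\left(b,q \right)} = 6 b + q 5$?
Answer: $31385$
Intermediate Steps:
$p{\left(s,K \right)} = K - s$
$S{\left(b,q \right)} = 5 q + 6 b$ ($S{\left(b,q \right)} = 6 b + 5 q = 5 q + 6 b$)
$Z{\left(X,m \right)} = \left(-4 - 2 m\right)^{2}$ ($Z{\left(X,m \right)} = \left(-6 - \left(-2 + 2 m\right)\right)^{2} = \left(-4 - 2 m\right)^{2}$)
$\left(6770 + Z{\left(37,S{\left(12,p{\left(6,-5 \right)} \right)} \right)}\right) + 23171 = \left(6770 + 4 \left(2 + \left(5 \left(-5 - 6\right) + 6 \cdot 12\right)\right)^{2}\right) + 23171 = \left(6770 + 4 \left(2 + \left(5 \left(-5 - 6\right) + 72\right)\right)^{2}\right) + 23171 = \left(6770 + 4 \left(2 + \left(5 \left(-11\right) + 72\right)\right)^{2}\right) + 23171 = \left(6770 + 4 \left(2 + \left(-55 + 72\right)\right)^{2}\right) + 23171 = \left(6770 + 4 \left(2 + 17\right)^{2}\right) + 23171 = \left(6770 + 4 \cdot 19^{2}\right) + 23171 = \left(6770 + 4 \cdot 361\right) + 23171 = \left(6770 + 1444\right) + 23171 = 8214 + 23171 = 31385$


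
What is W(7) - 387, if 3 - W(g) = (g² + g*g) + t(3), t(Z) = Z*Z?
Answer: -491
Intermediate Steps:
t(Z) = Z²
W(g) = -6 - 2*g² (W(g) = 3 - ((g² + g*g) + 3²) = 3 - ((g² + g²) + 9) = 3 - (2*g² + 9) = 3 - (9 + 2*g²) = 3 + (-9 - 2*g²) = -6 - 2*g²)
W(7) - 387 = (-6 - 2*7²) - 387 = (-6 - 2*49) - 387 = (-6 - 98) - 387 = -104 - 387 = -491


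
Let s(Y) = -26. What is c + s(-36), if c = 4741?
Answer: 4715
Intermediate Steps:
c + s(-36) = 4741 - 26 = 4715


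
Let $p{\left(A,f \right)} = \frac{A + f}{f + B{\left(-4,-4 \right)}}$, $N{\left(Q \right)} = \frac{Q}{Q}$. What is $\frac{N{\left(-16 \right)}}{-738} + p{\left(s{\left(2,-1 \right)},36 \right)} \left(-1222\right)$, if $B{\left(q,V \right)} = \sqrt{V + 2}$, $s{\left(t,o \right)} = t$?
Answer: $\frac{- \sqrt{2} + 34269804 i}{738 \left(\sqrt{2} - 36 i\right)} \approx -1287.9 + 50.594 i$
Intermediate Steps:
$N{\left(Q \right)} = 1$
$B{\left(q,V \right)} = \sqrt{2 + V}$
$p{\left(A,f \right)} = \frac{A + f}{f + i \sqrt{2}}$ ($p{\left(A,f \right)} = \frac{A + f}{f + \sqrt{2 - 4}} = \frac{A + f}{f + \sqrt{-2}} = \frac{A + f}{f + i \sqrt{2}}$)
$\frac{N{\left(-16 \right)}}{-738} + p{\left(s{\left(2,-1 \right)},36 \right)} \left(-1222\right) = 1 \frac{1}{-738} + \frac{2 + 36}{36 + i \sqrt{2}} \left(-1222\right) = 1 \left(- \frac{1}{738}\right) + \frac{1}{36 + i \sqrt{2}} \cdot 38 \left(-1222\right) = - \frac{1}{738} + \frac{38}{36 + i \sqrt{2}} \left(-1222\right) = - \frac{1}{738} - \frac{46436}{36 + i \sqrt{2}}$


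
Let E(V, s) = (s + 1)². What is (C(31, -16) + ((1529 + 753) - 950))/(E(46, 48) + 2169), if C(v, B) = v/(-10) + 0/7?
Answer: 13289/45700 ≈ 0.29079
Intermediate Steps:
E(V, s) = (1 + s)²
C(v, B) = -v/10 (C(v, B) = v*(-⅒) + 0*(⅐) = -v/10 + 0 = -v/10)
(C(31, -16) + ((1529 + 753) - 950))/(E(46, 48) + 2169) = (-⅒*31 + ((1529 + 753) - 950))/((1 + 48)² + 2169) = (-31/10 + (2282 - 950))/(49² + 2169) = (-31/10 + 1332)/(2401 + 2169) = (13289/10)/4570 = (13289/10)*(1/4570) = 13289/45700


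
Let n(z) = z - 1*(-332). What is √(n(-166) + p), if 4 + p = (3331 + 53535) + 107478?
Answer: √164506 ≈ 405.59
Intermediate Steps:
n(z) = 332 + z (n(z) = z + 332 = 332 + z)
p = 164340 (p = -4 + ((3331 + 53535) + 107478) = -4 + (56866 + 107478) = -4 + 164344 = 164340)
√(n(-166) + p) = √((332 - 166) + 164340) = √(166 + 164340) = √164506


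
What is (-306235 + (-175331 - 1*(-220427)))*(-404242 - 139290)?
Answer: 141937402948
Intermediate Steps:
(-306235 + (-175331 - 1*(-220427)))*(-404242 - 139290) = (-306235 + (-175331 + 220427))*(-543532) = (-306235 + 45096)*(-543532) = -261139*(-543532) = 141937402948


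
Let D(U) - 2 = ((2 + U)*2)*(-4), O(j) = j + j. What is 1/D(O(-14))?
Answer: 1/210 ≈ 0.0047619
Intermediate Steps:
O(j) = 2*j
D(U) = -14 - 8*U (D(U) = 2 + ((2 + U)*2)*(-4) = 2 + (4 + 2*U)*(-4) = 2 + (-16 - 8*U) = -14 - 8*U)
1/D(O(-14)) = 1/(-14 - 16*(-14)) = 1/(-14 - 8*(-28)) = 1/(-14 + 224) = 1/210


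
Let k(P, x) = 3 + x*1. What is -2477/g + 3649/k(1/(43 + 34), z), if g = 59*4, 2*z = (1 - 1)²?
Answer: 853733/708 ≈ 1205.8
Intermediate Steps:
z = 0 (z = (1 - 1)²/2 = (½)*0² = (½)*0 = 0)
k(P, x) = 3 + x
g = 236
-2477/g + 3649/k(1/(43 + 34), z) = -2477/236 + 3649/(3 + 0) = -2477*1/236 + 3649/3 = -2477/236 + 3649*(⅓) = -2477/236 + 3649/3 = 853733/708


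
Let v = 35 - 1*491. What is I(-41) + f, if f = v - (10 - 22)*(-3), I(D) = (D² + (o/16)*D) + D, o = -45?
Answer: 20213/16 ≈ 1263.3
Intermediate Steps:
v = -456 (v = 35 - 491 = -456)
I(D) = D² - 29*D/16 (I(D) = (D² + (-45/16)*D) + D = (D² + (-45*1/16)*D) + D = (D² - 45*D/16) + D = D² - 29*D/16)
f = -492 (f = -456 - (10 - 22)*(-3) = -456 - (-12)*(-3) = -456 - 1*36 = -456 - 36 = -492)
I(-41) + f = (1/16)*(-41)*(-29 + 16*(-41)) - 492 = (1/16)*(-41)*(-29 - 656) - 492 = (1/16)*(-41)*(-685) - 492 = 28085/16 - 492 = 20213/16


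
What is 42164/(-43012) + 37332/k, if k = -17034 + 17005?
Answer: -401736685/311837 ≈ -1288.3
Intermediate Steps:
k = -29
42164/(-43012) + 37332/k = 42164/(-43012) + 37332/(-29) = 42164*(-1/43012) + 37332*(-1/29) = -10541/10753 - 37332/29 = -401736685/311837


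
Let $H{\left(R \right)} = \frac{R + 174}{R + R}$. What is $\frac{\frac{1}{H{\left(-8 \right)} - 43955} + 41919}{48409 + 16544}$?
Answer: $\frac{14743876429}{22845464019} \approx 0.64537$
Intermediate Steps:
$H{\left(R \right)} = \frac{174 + R}{2 R}$
$\frac{\frac{1}{H{\left(-8 \right)} - 43955} + 41919}{48409 + 16544} = \frac{\frac{1}{\frac{174 - 8}{2 \left(-8\right)} - 43955} + 41919}{48409 + 16544} = \frac{\frac{1}{\frac{1}{2} \left(- \frac{1}{8}\right) 166 - 43955} + 41919}{64953} = \left(\frac{1}{- \frac{83}{8} - 43955} + 41919\right) \frac{1}{64953} = \left(\frac{1}{- \frac{351723}{8}} + 41919\right) \frac{1}{64953} = \left(- \frac{8}{351723} + 41919\right) \frac{1}{64953} = \frac{14743876429}{351723} \cdot \frac{1}{64953} = \frac{14743876429}{22845464019}$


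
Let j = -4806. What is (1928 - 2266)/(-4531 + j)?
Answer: 338/9337 ≈ 0.036200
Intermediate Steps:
(1928 - 2266)/(-4531 + j) = (1928 - 2266)/(-4531 - 4806) = -338/(-9337) = -338*(-1/9337) = 338/9337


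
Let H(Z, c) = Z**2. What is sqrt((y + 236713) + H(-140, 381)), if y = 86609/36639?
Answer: 2*sqrt(9557831326434)/12213 ≈ 506.28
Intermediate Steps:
y = 86609/36639 (y = 86609*(1/36639) = 86609/36639 ≈ 2.3638)
sqrt((y + 236713) + H(-140, 381)) = sqrt((86609/36639 + 236713) + (-140)**2) = sqrt(8673014216/36639 + 19600) = sqrt(9391138616/36639) = 2*sqrt(9557831326434)/12213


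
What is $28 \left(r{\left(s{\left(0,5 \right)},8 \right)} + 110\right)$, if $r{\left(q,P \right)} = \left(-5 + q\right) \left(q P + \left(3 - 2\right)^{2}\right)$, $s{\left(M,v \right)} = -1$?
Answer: $4256$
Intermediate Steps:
$r{\left(q,P \right)} = \left(1 + P q\right) \left(-5 + q\right)$ ($r{\left(q,P \right)} = \left(-5 + q\right) \left(P q + 1^{2}\right) = \left(-5 + q\right) \left(P q + 1\right) = \left(-5 + q\right) \left(1 + P q\right) = \left(1 + P q\right) \left(-5 + q\right)$)
$28 \left(r{\left(s{\left(0,5 \right)},8 \right)} + 110\right) = 28 \left(\left(-5 - 1 + 8 \left(-1\right)^{2} - 40 \left(-1\right)\right) + 110\right) = 28 \left(\left(-5 - 1 + 8 \cdot 1 + 40\right) + 110\right) = 28 \left(\left(-5 - 1 + 8 + 40\right) + 110\right) = 28 \left(42 + 110\right) = 28 \cdot 152 = 4256$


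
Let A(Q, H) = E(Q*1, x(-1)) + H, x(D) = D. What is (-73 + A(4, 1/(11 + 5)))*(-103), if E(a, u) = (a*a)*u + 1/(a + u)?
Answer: 438059/48 ≈ 9126.2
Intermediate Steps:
E(a, u) = 1/(a + u) + u*a² (E(a, u) = a²*u + 1/(a + u) = u*a² + 1/(a + u) = 1/(a + u) + u*a²)
A(Q, H) = H + (1 + Q² - Q³)/(-1 + Q) (A(Q, H) = (1 - (Q*1)³ + (Q*1)²*(-1)²)/(Q*1 - 1) + H = (1 - Q³ + Q²*1)/(Q - 1) + H = (1 - Q³ + Q²)/(-1 + Q) + H = (1 + Q² - Q³)/(-1 + Q) + H = H + (1 + Q² - Q³)/(-1 + Q))
(-73 + A(4, 1/(11 + 5)))*(-103) = (-73 + (1 + 4² - 1*4³ + (-1 + 4)/(11 + 5))/(-1 + 4))*(-103) = (-73 + (1 + 16 - 1*64 + 3/16)/3)*(-103) = (-73 + (1 + 16 - 64 + (1/16)*3)/3)*(-103) = (-73 + (1 + 16 - 64 + 3/16)/3)*(-103) = (-73 + (⅓)*(-749/16))*(-103) = (-73 - 749/48)*(-103) = -4253/48*(-103) = 438059/48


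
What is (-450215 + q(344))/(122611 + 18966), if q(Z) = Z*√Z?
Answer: -450215/141577 + 688*√86/141577 ≈ -3.1349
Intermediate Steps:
q(Z) = Z^(3/2)
(-450215 + q(344))/(122611 + 18966) = (-450215 + 344^(3/2))/(122611 + 18966) = (-450215 + 688*√86)/141577 = (-450215 + 688*√86)*(1/141577) = -450215/141577 + 688*√86/141577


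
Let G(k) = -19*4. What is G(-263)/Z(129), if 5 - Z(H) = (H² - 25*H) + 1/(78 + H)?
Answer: 7866/1388039 ≈ 0.0056670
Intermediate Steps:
Z(H) = 5 - H² - 1/(78 + H) + 25*H (Z(H) = 5 - ((H² - 25*H) + 1/(78 + H)) = 5 - (H² + 1/(78 + H) - 25*H) = 5 + (-H² - 1/(78 + H) + 25*H) = 5 - H² - 1/(78 + H) + 25*H)
G(k) = -76
G(-263)/Z(129) = -76*(78 + 129)/(389 - 1*129³ - 53*129² + 1955*129) = -76*207/(389 - 1*2146689 - 53*16641 + 252195) = -76*207/(389 - 2146689 - 881973 + 252195) = -76/((1/207)*(-2776078)) = -76/(-2776078/207) = -76*(-207/2776078) = 7866/1388039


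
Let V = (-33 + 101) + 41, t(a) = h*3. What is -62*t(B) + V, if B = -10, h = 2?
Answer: -263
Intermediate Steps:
t(a) = 6 (t(a) = 2*3 = 6)
V = 109 (V = 68 + 41 = 109)
-62*t(B) + V = -62*6 + 109 = -372 + 109 = -263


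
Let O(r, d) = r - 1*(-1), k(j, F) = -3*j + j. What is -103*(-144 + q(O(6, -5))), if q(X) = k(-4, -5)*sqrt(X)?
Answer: 14832 - 824*sqrt(7) ≈ 12652.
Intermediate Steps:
k(j, F) = -2*j
O(r, d) = 1 + r (O(r, d) = r + 1 = 1 + r)
q(X) = 8*sqrt(X) (q(X) = (-2*(-4))*sqrt(X) = 8*sqrt(X))
-103*(-144 + q(O(6, -5))) = -103*(-144 + 8*sqrt(1 + 6)) = -103*(-144 + 8*sqrt(7)) = 14832 - 824*sqrt(7)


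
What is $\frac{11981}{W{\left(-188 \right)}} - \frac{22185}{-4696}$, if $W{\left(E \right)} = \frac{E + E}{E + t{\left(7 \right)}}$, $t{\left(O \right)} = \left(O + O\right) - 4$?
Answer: $\frac{1252889461}{220712} \approx 5676.6$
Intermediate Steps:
$t{\left(O \right)} = -4 + 2 O$ ($t{\left(O \right)} = 2 O - 4 = -4 + 2 O$)
$W{\left(E \right)} = \frac{2 E}{10 + E}$ ($W{\left(E \right)} = \frac{E + E}{E + \left(-4 + 2 \cdot 7\right)} = \frac{2 E}{E + \left(-4 + 14\right)} = \frac{2 E}{E + 10} = \frac{2 E}{10 + E}$)
$\frac{11981}{W{\left(-188 \right)}} - \frac{22185}{-4696} = \frac{11981}{2 \left(-188\right) \frac{1}{10 - 188}} - \frac{22185}{-4696} = \frac{11981}{2 \left(-188\right) \frac{1}{-178}} - - \frac{22185}{4696} = \frac{11981}{2 \left(-188\right) \left(- \frac{1}{178}\right)} + \frac{22185}{4696} = \frac{11981}{\frac{188}{89}} + \frac{22185}{4696} = 11981 \cdot \frac{89}{188} + \frac{22185}{4696} = \frac{1066309}{188} + \frac{22185}{4696} = \frac{1252889461}{220712}$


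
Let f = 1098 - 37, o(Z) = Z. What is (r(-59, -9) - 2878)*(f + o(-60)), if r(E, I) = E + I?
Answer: -2948946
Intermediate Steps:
f = 1061
(r(-59, -9) - 2878)*(f + o(-60)) = ((-59 - 9) - 2878)*(1061 - 60) = (-68 - 2878)*1001 = -2946*1001 = -2948946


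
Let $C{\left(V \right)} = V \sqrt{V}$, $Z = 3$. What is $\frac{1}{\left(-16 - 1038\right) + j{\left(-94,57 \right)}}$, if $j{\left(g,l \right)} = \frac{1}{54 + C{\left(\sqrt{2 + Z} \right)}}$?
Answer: $- \frac{79644828714434}{83944174539094549} - \frac{11997682 \sqrt{5}}{419720872695472745} + \frac{1110916 \sqrt[4]{5}}{419720872695472745} + \frac{129572689 \cdot 5^{\frac{3}{4}}}{419720872695472745} \approx -0.00094878$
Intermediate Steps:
$C{\left(V \right)} = V^{\frac{3}{2}}$
$j{\left(g,l \right)} = \frac{1}{54 + 5^{\frac{3}{4}}}$ ($j{\left(g,l \right)} = \frac{1}{54 + \left(\sqrt{2 + 3}\right)^{\frac{3}{2}}} = \frac{1}{54 + \left(\sqrt{5}\right)^{\frac{3}{2}}} = \frac{1}{54 + 5^{\frac{3}{4}}}$)
$\frac{1}{\left(-16 - 1038\right) + j{\left(-94,57 \right)}} = \frac{1}{\left(-16 - 1038\right) + \frac{1}{54 + 5^{\frac{3}{4}}}} = \frac{1}{-1054 + \frac{1}{54 + 5^{\frac{3}{4}}}}$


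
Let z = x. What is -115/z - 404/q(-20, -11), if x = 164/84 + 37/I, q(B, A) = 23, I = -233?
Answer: -16487489/201848 ≈ -81.683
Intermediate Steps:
x = 8776/4893 (x = 164/84 + 37/(-233) = 164*(1/84) + 37*(-1/233) = 41/21 - 37/233 = 8776/4893 ≈ 1.7936)
z = 8776/4893 ≈ 1.7936
-115/z - 404/q(-20, -11) = -115/8776/4893 - 404/23 = -115*4893/8776 - 404*1/23 = -562695/8776 - 404/23 = -16487489/201848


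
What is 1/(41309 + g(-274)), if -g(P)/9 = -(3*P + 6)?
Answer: 1/33965 ≈ 2.9442e-5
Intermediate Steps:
g(P) = 54 + 27*P (g(P) = -(-9)*(3*P + 6) = -(-9)*(6 + 3*P) = -9*(-6 - 3*P) = 54 + 27*P)
1/(41309 + g(-274)) = 1/(41309 + (54 + 27*(-274))) = 1/(41309 + (54 - 7398)) = 1/(41309 - 7344) = 1/33965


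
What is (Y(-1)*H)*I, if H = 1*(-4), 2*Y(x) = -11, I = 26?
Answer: 572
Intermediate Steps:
Y(x) = -11/2 (Y(x) = (1/2)*(-11) = -11/2)
H = -4
(Y(-1)*H)*I = -11/2*(-4)*26 = 22*26 = 572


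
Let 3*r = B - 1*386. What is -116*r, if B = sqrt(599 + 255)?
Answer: 44776/3 - 116*sqrt(854)/3 ≈ 13795.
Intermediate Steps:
B = sqrt(854) ≈ 29.223
r = -386/3 + sqrt(854)/3 (r = (sqrt(854) - 1*386)/3 = (sqrt(854) - 386)/3 = (-386 + sqrt(854))/3 = -386/3 + sqrt(854)/3 ≈ -118.93)
-116*r = -116*(-386/3 + sqrt(854)/3) = 44776/3 - 116*sqrt(854)/3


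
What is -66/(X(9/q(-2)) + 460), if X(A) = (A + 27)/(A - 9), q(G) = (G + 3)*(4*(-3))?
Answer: -858/5945 ≈ -0.14432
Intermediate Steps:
q(G) = -36 - 12*G (q(G) = (3 + G)*(-12) = -36 - 12*G)
X(A) = (27 + A)/(-9 + A)
-66/(X(9/q(-2)) + 460) = -66/((27 + 9/(-36 - 12*(-2)))/(-9 + 9/(-36 - 12*(-2))) + 460) = -66/((27 + 9/(-36 + 24))/(-9 + 9/(-36 + 24)) + 460) = -66/((27 + 9/(-12))/(-9 + 9/(-12)) + 460) = -66/((27 + 9*(-1/12))/(-9 + 9*(-1/12)) + 460) = -66/((27 - ¾)/(-9 - ¾) + 460) = -66/((105/4)/(-39/4) + 460) = -66/(-4/39*105/4 + 460) = -66/(-35/13 + 460) = -66/(5945/13) = (13/5945)*(-66) = -858/5945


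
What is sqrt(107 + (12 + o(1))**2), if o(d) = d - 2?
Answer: 2*sqrt(57) ≈ 15.100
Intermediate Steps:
o(d) = -2 + d
sqrt(107 + (12 + o(1))**2) = sqrt(107 + (12 + (-2 + 1))**2) = sqrt(107 + (12 - 1)**2) = sqrt(107 + 11**2) = sqrt(107 + 121) = sqrt(228) = 2*sqrt(57)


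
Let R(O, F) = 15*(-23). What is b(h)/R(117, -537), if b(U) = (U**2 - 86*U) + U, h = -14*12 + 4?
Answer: -13612/115 ≈ -118.37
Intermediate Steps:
R(O, F) = -345
h = -164 (h = -168 + 4 = -164)
b(U) = U**2 - 85*U
b(h)/R(117, -537) = -164*(-85 - 164)/(-345) = -164*(-249)*(-1/345) = 40836*(-1/345) = -13612/115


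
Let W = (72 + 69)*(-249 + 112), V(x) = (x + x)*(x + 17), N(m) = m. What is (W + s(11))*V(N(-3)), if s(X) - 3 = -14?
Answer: 1623552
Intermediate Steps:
s(X) = -11 (s(X) = 3 - 14 = -11)
V(x) = 2*x*(17 + x) (V(x) = (2*x)*(17 + x) = 2*x*(17 + x))
W = -19317 (W = 141*(-137) = -19317)
(W + s(11))*V(N(-3)) = (-19317 - 11)*(2*(-3)*(17 - 3)) = -38656*(-3)*14 = -19328*(-84) = 1623552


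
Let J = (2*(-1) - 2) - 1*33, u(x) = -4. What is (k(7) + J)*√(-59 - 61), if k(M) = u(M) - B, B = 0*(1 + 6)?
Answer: -82*I*√30 ≈ -449.13*I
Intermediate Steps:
B = 0 (B = 0*7 = 0)
J = -37 (J = (-2 - 2) - 33 = -4 - 33 = -37)
k(M) = -4 (k(M) = -4 - 1*0 = -4 + 0 = -4)
(k(7) + J)*√(-59 - 61) = (-4 - 37)*√(-59 - 61) = -82*I*√30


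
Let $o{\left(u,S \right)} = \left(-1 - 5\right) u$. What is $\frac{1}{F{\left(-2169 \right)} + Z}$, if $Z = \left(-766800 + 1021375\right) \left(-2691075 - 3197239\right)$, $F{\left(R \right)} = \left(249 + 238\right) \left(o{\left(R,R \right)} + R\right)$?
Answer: $- \frac{1}{1499012255035} \approx -6.6711 \cdot 10^{-13}$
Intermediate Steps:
$o{\left(u,S \right)} = - 6 u$
$F{\left(R \right)} = - 2435 R$ ($F{\left(R \right)} = \left(249 + 238\right) \left(- 6 R + R\right) = 487 \left(- 5 R\right) = - 2435 R$)
$Z = -1499017536550$ ($Z = 254575 \left(-5888314\right) = -1499017536550$)
$\frac{1}{F{\left(-2169 \right)} + Z} = \frac{1}{\left(-2435\right) \left(-2169\right) - 1499017536550} = \frac{1}{5281515 - 1499017536550} = \frac{1}{-1499012255035} = - \frac{1}{1499012255035}$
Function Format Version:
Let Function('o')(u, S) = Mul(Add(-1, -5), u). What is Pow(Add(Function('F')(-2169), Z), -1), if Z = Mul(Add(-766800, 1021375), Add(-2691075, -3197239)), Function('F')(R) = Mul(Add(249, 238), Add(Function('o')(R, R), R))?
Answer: Rational(-1, 1499012255035) ≈ -6.6711e-13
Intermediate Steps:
Function('o')(u, S) = Mul(-6, u)
Function('F')(R) = Mul(-2435, R) (Function('F')(R) = Mul(Add(249, 238), Add(Mul(-6, R), R)) = Mul(487, Mul(-5, R)) = Mul(-2435, R))
Z = -1499017536550 (Z = Mul(254575, -5888314) = -1499017536550)
Pow(Add(Function('F')(-2169), Z), -1) = Pow(Add(Mul(-2435, -2169), -1499017536550), -1) = Pow(Add(5281515, -1499017536550), -1) = Pow(-1499012255035, -1) = Rational(-1, 1499012255035)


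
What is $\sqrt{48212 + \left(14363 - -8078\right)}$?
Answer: $\sqrt{70653} \approx 265.81$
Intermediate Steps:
$\sqrt{48212 + \left(14363 - -8078\right)} = \sqrt{48212 + \left(14363 + 8078\right)} = \sqrt{48212 + 22441} = \sqrt{70653}$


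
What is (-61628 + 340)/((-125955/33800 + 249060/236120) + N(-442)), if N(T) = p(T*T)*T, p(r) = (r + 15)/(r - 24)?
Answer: 23886697857954880/173343001808263 ≈ 137.80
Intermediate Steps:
p(r) = (15 + r)/(-24 + r)
N(T) = T*(15 + T²)/(-24 + T²) (N(T) = ((15 + T*T)/(-24 + T*T))*T = ((15 + T²)/(-24 + T²))*T = T*(15 + T²)/(-24 + T²))
(-61628 + 340)/((-125955/33800 + 249060/236120) + N(-442)) = (-61628 + 340)/((-125955/33800 + 249060/236120) - 442*(15 + (-442)²)/(-24 + (-442)²)) = -61288/((-125955*1/33800 + 249060*(1/236120)) - 442*(15 + 195364)/(-24 + 195364)) = -61288/((-25191/6760 + 12453/11806) - 442*195379/195340) = -61288/(-106611333/39904280 - 442*1/195340*195379) = -61288/(-106611333/39904280 - 43178759/97670) = -61288/(-173343001808263/389745102760) = -61288*(-389745102760/173343001808263) = 23886697857954880/173343001808263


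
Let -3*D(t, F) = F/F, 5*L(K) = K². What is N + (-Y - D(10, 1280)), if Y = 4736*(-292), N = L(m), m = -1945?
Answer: 6418552/3 ≈ 2.1395e+6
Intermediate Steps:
L(K) = K²/5
D(t, F) = -⅓ (D(t, F) = -F/(3*F) = -⅓*1 = -⅓)
N = 756605 (N = (⅕)*(-1945)² = (⅕)*3783025 = 756605)
Y = -1382912
N + (-Y - D(10, 1280)) = 756605 + (-1*(-1382912) - 1*(-⅓)) = 756605 + (1382912 + ⅓) = 756605 + 4148737/3 = 6418552/3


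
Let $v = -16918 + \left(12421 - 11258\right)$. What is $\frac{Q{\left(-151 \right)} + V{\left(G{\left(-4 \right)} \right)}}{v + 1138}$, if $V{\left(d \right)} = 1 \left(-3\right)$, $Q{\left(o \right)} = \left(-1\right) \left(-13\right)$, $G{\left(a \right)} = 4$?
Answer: $- \frac{10}{14617} \approx -0.00068413$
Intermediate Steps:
$Q{\left(o \right)} = 13$
$V{\left(d \right)} = -3$
$v = -15755$ ($v = -16918 + 1163 = -15755$)
$\frac{Q{\left(-151 \right)} + V{\left(G{\left(-4 \right)} \right)}}{v + 1138} = \frac{13 - 3}{-15755 + 1138} = \frac{10}{-14617} = 10 \left(- \frac{1}{14617}\right) = - \frac{10}{14617}$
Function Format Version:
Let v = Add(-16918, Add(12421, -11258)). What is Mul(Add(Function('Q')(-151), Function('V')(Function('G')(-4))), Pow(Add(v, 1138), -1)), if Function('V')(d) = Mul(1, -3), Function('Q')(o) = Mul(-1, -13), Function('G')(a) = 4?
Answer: Rational(-10, 14617) ≈ -0.00068413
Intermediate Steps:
Function('Q')(o) = 13
Function('V')(d) = -3
v = -15755 (v = Add(-16918, 1163) = -15755)
Mul(Add(Function('Q')(-151), Function('V')(Function('G')(-4))), Pow(Add(v, 1138), -1)) = Mul(Add(13, -3), Pow(Add(-15755, 1138), -1)) = Mul(10, Pow(-14617, -1)) = Mul(10, Rational(-1, 14617)) = Rational(-10, 14617)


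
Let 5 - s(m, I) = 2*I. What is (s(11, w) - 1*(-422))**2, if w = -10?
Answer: 199809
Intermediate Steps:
s(m, I) = 5 - 2*I
(s(11, w) - 1*(-422))**2 = ((5 - 2*(-10)) - 1*(-422))**2 = ((5 + 20) + 422)**2 = (25 + 422)**2 = 447**2 = 199809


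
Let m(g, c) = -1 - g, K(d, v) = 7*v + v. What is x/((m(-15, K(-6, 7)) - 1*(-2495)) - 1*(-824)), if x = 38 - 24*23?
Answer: -514/3333 ≈ -0.15422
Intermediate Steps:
K(d, v) = 8*v
x = -514 (x = 38 - 552 = -514)
x/((m(-15, K(-6, 7)) - 1*(-2495)) - 1*(-824)) = -514/(((-1 - 1*(-15)) - 1*(-2495)) - 1*(-824)) = -514/(((-1 + 15) + 2495) + 824) = -514/((14 + 2495) + 824) = -514/(2509 + 824) = -514/3333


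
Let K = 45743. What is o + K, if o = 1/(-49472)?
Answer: 2262997695/49472 ≈ 45743.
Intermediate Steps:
o = -1/49472 ≈ -2.0213e-5
o + K = -1/49472 + 45743 = 2262997695/49472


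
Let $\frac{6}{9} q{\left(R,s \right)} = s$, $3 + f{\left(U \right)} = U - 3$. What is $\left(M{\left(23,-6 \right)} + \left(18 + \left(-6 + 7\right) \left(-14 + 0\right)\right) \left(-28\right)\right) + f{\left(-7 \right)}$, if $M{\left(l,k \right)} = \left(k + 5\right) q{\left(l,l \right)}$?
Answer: $- \frac{319}{2} \approx -159.5$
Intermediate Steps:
$f{\left(U \right)} = -6 + U$ ($f{\left(U \right)} = -3 + \left(U - 3\right) = -3 + \left(-3 + U\right) = -6 + U$)
$q{\left(R,s \right)} = \frac{3 s}{2}$
$M{\left(l,k \right)} = \frac{3 l \left(5 + k\right)}{2}$ ($M{\left(l,k \right)} = \left(k + 5\right) \frac{3 l}{2} = \left(5 + k\right) \frac{3 l}{2} = \frac{3 l \left(5 + k\right)}{2}$)
$\left(M{\left(23,-6 \right)} + \left(18 + \left(-6 + 7\right) \left(-14 + 0\right)\right) \left(-28\right)\right) + f{\left(-7 \right)} = \left(\frac{3}{2} \cdot 23 \left(5 - 6\right) + \left(18 + \left(-6 + 7\right) \left(-14 + 0\right)\right) \left(-28\right)\right) - 13 = \left(\frac{3}{2} \cdot 23 \left(-1\right) + \left(18 + 1 \left(-14\right)\right) \left(-28\right)\right) - 13 = \left(- \frac{69}{2} + \left(18 - 14\right) \left(-28\right)\right) - 13 = \left(- \frac{69}{2} + 4 \left(-28\right)\right) - 13 = \left(- \frac{69}{2} - 112\right) - 13 = - \frac{293}{2} - 13 = - \frac{319}{2}$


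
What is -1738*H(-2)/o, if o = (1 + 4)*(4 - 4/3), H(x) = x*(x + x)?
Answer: -5214/5 ≈ -1042.8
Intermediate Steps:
H(x) = 2*x**2 (H(x) = x*(2*x) = 2*x**2)
o = 40/3 (o = 5*(4 - 4*1/3) = 5*(4 - 4/3) = 5*(8/3) = 40/3 ≈ 13.333)
-1738*H(-2)/o = -1738*2*(-2)**2/40/3 = -1738*2*4*3/40 = -13904*3/40 = -1738*3/5 = -5214/5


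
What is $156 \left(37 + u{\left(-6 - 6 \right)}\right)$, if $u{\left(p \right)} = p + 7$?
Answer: $4992$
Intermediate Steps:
$u{\left(p \right)} = 7 + p$
$156 \left(37 + u{\left(-6 - 6 \right)}\right) = 156 \left(37 + \left(7 - 12\right)\right) = 156 \left(37 - 5\right) = 156 \cdot 32 = 4992$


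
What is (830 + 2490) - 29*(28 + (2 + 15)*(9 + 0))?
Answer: -1929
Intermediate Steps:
(830 + 2490) - 29*(28 + (2 + 15)*(9 + 0)) = 3320 - 29*(28 + 17*9) = 3320 - 29*(28 + 153) = 3320 - 29*181 = 3320 - 5249 = -1929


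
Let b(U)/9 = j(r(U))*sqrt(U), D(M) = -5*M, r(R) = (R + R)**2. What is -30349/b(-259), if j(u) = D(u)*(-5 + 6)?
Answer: -30349*I*sqrt(259)/3127316220 ≈ -0.00015618*I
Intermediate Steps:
r(R) = 4*R**2 (r(R) = (2*R)**2 = 4*R**2)
j(u) = -5*u (j(u) = (-5*u)*(-5 + 6) = -5*u*1 = -5*u)
b(U) = -180*U**(5/2) (b(U) = 9*((-20*U**2)*sqrt(U)) = 9*(-20*U**(5/2)) = -180*U**(5/2))
-30349/b(-259) = -30349*I*sqrt(259)/3127316220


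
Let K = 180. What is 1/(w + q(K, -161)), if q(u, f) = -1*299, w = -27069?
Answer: -1/27368 ≈ -3.6539e-5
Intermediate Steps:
q(u, f) = -299
1/(w + q(K, -161)) = 1/(-27069 - 299) = 1/(-27368) = -1/27368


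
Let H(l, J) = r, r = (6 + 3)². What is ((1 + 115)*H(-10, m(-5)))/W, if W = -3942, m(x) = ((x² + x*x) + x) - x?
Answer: -174/73 ≈ -2.3836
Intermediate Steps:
m(x) = 2*x² (m(x) = ((x² + x²) + x) - x = (2*x² + x) - x = (x + 2*x²) - x = 2*x²)
r = 81 (r = 9² = 81)
H(l, J) = 81
((1 + 115)*H(-10, m(-5)))/W = ((1 + 115)*81)/(-3942) = (116*81)*(-1/3942) = 9396*(-1/3942) = -174/73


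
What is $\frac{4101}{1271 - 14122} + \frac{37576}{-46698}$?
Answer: $- \frac{1862977}{1657779} \approx -1.1238$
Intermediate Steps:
$\frac{4101}{1271 - 14122} + \frac{37576}{-46698} = \frac{4101}{-12851} + 37576 \left(- \frac{1}{46698}\right) = 4101 \left(- \frac{1}{12851}\right) - \frac{18788}{23349} = - \frac{4101}{12851} - \frac{18788}{23349} = - \frac{1862977}{1657779}$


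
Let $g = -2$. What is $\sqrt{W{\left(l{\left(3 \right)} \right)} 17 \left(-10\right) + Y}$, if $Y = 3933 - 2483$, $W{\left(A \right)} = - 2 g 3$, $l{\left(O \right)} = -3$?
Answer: $i \sqrt{590} \approx 24.29 i$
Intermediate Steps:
$W{\left(A \right)} = 12$ ($W{\left(A \right)} = \left(-2\right) \left(-2\right) 3 = 4 \cdot 3 = 12$)
$Y = 1450$ ($Y = 3933 - 2483 = 1450$)
$\sqrt{W{\left(l{\left(3 \right)} \right)} 17 \left(-10\right) + Y} = \sqrt{12 \cdot 17 \left(-10\right) + 1450} = \sqrt{204 \left(-10\right) + 1450} = \sqrt{-2040 + 1450} = \sqrt{-590} = i \sqrt{590}$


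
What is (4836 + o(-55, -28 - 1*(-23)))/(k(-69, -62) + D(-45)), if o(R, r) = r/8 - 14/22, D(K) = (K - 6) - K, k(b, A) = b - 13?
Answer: -425457/7744 ≈ -54.940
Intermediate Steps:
k(b, A) = -13 + b
D(K) = -6 (D(K) = (-6 + K) - K = -6)
o(R, r) = -7/11 + r/8 (o(R, r) = r*(⅛) - 14*1/22 = r/8 - 7/11 = -7/11 + r/8)
(4836 + o(-55, -28 - 1*(-23)))/(k(-69, -62) + D(-45)) = (4836 + (-7/11 + (-28 - 1*(-23))/8))/((-13 - 69) - 6) = (4836 + (-7/11 + (-28 + 23)/8))/(-82 - 6) = (4836 + (-7/11 + (⅛)*(-5)))/(-88) = (4836 + (-7/11 - 5/8))*(-1/88) = (4836 - 111/88)*(-1/88) = (425457/88)*(-1/88) = -425457/7744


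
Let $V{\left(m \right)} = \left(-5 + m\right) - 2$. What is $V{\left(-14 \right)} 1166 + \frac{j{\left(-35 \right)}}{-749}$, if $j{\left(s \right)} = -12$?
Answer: $- \frac{18340002}{749} \approx -24486.0$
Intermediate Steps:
$V{\left(m \right)} = -7 + m$
$V{\left(-14 \right)} 1166 + \frac{j{\left(-35 \right)}}{-749} = \left(-7 - 14\right) 1166 - \frac{12}{-749} = \left(-21\right) 1166 - - \frac{12}{749} = -24486 + \frac{12}{749} = - \frac{18340002}{749}$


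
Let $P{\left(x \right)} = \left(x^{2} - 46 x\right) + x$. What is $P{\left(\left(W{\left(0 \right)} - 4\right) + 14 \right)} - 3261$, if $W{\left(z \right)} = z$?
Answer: $-3611$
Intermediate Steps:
$P{\left(x \right)} = x^{2} - 45 x$
$P{\left(\left(W{\left(0 \right)} - 4\right) + 14 \right)} - 3261 = \left(\left(0 - 4\right) + 14\right) \left(-45 + \left(\left(0 - 4\right) + 14\right)\right) - 3261 = \left(-4 + 14\right) \left(-45 + \left(-4 + 14\right)\right) - 3261 = 10 \left(-45 + 10\right) - 3261 = 10 \left(-35\right) - 3261 = -350 - 3261 = -3611$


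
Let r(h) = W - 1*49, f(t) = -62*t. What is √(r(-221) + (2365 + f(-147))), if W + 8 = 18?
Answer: 4*√715 ≈ 106.96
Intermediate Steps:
W = 10 (W = -8 + 18 = 10)
r(h) = -39 (r(h) = 10 - 1*49 = 10 - 49 = -39)
√(r(-221) + (2365 + f(-147))) = √(-39 + (2365 - 62*(-147))) = √(-39 + (2365 + 9114)) = √(-39 + 11479) = √11440 = 4*√715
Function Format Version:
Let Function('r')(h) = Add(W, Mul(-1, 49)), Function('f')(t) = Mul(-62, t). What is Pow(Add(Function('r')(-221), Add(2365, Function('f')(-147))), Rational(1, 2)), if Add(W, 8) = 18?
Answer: Mul(4, Pow(715, Rational(1, 2))) ≈ 106.96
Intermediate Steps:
W = 10 (W = Add(-8, 18) = 10)
Function('r')(h) = -39 (Function('r')(h) = Add(10, Mul(-1, 49)) = Add(10, -49) = -39)
Pow(Add(Function('r')(-221), Add(2365, Function('f')(-147))), Rational(1, 2)) = Pow(Add(-39, Add(2365, Mul(-62, -147))), Rational(1, 2)) = Pow(Add(-39, Add(2365, 9114)), Rational(1, 2)) = Pow(Add(-39, 11479), Rational(1, 2)) = Pow(11440, Rational(1, 2)) = Mul(4, Pow(715, Rational(1, 2)))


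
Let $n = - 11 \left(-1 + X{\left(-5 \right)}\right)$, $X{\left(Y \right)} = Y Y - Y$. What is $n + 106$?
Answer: $-213$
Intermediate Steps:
$X{\left(Y \right)} = Y^{2} - Y$
$n = -319$ ($n = - 11 \left(-1 - 5 \left(-1 - 5\right)\right) = - 11 \left(-1 - -30\right) = - 11 \left(-1 + 30\right) = \left(-11\right) 29 = -319$)
$n + 106 = -319 + 106 = -213$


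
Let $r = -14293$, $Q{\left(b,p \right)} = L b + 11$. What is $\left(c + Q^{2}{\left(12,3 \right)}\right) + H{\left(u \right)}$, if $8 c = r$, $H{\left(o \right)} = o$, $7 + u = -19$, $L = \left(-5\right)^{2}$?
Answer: $\frac{759267}{8} \approx 94908.0$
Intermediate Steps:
$L = 25$
$u = -26$ ($u = -7 - 19 = -26$)
$Q{\left(b,p \right)} = 11 + 25 b$ ($Q{\left(b,p \right)} = 25 b + 11 = 11 + 25 b$)
$c = - \frac{14293}{8}$ ($c = \frac{1}{8} \left(-14293\right) = - \frac{14293}{8} \approx -1786.6$)
$\left(c + Q^{2}{\left(12,3 \right)}\right) + H{\left(u \right)} = \left(- \frac{14293}{8} + \left(11 + 25 \cdot 12\right)^{2}\right) - 26 = \left(- \frac{14293}{8} + \left(11 + 300\right)^{2}\right) - 26 = \left(- \frac{14293}{8} + 311^{2}\right) - 26 = \left(- \frac{14293}{8} + 96721\right) - 26 = \frac{759475}{8} - 26 = \frac{759267}{8}$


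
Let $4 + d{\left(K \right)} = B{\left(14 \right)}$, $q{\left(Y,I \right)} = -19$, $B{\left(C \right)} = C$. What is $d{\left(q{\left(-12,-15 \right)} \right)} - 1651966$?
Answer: $-1651956$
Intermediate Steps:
$d{\left(K \right)} = 10$ ($d{\left(K \right)} = -4 + 14 = 10$)
$d{\left(q{\left(-12,-15 \right)} \right)} - 1651966 = 10 - 1651966 = -1651956$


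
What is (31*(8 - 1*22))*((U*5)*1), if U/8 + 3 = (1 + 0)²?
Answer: 34720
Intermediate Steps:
U = -16 (U = -24 + 8*(1 + 0)² = -24 + 8*1² = -24 + 8*1 = -24 + 8 = -16)
(31*(8 - 1*22))*((U*5)*1) = (31*(8 - 1*22))*(-16*5*1) = (31*(8 - 22))*(-80*1) = (31*(-14))*(-80) = -434*(-80) = 34720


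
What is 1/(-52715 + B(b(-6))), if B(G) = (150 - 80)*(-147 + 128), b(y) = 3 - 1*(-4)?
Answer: -1/54045 ≈ -1.8503e-5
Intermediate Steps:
b(y) = 7 (b(y) = 3 + 4 = 7)
B(G) = -1330 (B(G) = 70*(-19) = -1330)
1/(-52715 + B(b(-6))) = 1/(-52715 - 1330) = 1/(-54045) = -1/54045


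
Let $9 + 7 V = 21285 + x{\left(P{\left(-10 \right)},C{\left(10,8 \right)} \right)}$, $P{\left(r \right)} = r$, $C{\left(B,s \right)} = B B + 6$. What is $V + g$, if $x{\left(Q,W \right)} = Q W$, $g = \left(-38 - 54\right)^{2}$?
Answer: $11352$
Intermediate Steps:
$C{\left(B,s \right)} = 6 + B^{2}$ ($C{\left(B,s \right)} = B^{2} + 6 = 6 + B^{2}$)
$g = 8464$ ($g = \left(-92\right)^{2} = 8464$)
$V = 2888$ ($V = - \frac{9}{7} + \frac{21285 - 10 \left(6 + 10^{2}\right)}{7} = - \frac{9}{7} + \frac{21285 - 10 \left(6 + 100\right)}{7} = - \frac{9}{7} + \frac{21285 - 1060}{7} = - \frac{9}{7} + \frac{1}{7} \cdot 20225 = - \frac{9}{7} + \frac{20225}{7} = 2888$)
$V + g = 2888 + 8464 = 11352$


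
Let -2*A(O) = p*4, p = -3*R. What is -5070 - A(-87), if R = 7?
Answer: -5112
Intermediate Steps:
p = -21 (p = -3*7 = -21)
A(O) = 42 (A(O) = -(-21)*4/2 = -½*(-84) = 42)
-5070 - A(-87) = -5070 - 1*42 = -5070 - 42 = -5112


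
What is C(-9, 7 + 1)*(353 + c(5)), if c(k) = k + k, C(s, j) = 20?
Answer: 7260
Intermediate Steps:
c(k) = 2*k
C(-9, 7 + 1)*(353 + c(5)) = 20*(353 + 2*5) = 20*(353 + 10) = 20*363 = 7260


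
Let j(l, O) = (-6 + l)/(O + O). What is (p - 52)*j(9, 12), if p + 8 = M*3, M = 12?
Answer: -3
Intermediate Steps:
j(l, O) = (-6 + l)/(2*O) (j(l, O) = (-6 + l)/((2*O)) = (-6 + l)*(1/(2*O)) = (-6 + l)/(2*O))
p = 28 (p = -8 + 12*3 = -8 + 36 = 28)
(p - 52)*j(9, 12) = (28 - 52)*((1/2)*(-6 + 9)/12) = -12*3/12 = -24*1/8 = -3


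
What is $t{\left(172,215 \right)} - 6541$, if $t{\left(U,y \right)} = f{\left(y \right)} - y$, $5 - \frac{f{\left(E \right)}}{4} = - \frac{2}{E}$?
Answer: $- \frac{1448232}{215} \approx -6736.0$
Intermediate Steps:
$f{\left(E \right)} = 20 + \frac{8}{E}$ ($f{\left(E \right)} = 20 - 4 \left(- \frac{2}{E}\right) = 20 + \frac{8}{E}$)
$t{\left(U,y \right)} = 20 - y + \frac{8}{y}$ ($t{\left(U,y \right)} = \left(20 + \frac{8}{y}\right) - y = 20 - y + \frac{8}{y}$)
$t{\left(172,215 \right)} - 6541 = \left(20 - 215 + \frac{8}{215}\right) - 6541 = - \frac{41917}{215} - 6541 = - \frac{1448232}{215}$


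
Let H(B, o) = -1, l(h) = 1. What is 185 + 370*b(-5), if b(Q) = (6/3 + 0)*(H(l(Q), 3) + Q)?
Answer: -4255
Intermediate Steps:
b(Q) = -2 + 2*Q (b(Q) = (6/3 + 0)*(-1 + Q) = (6*(⅓) + 0)*(-1 + Q) = (2 + 0)*(-1 + Q) = 2*(-1 + Q) = -2 + 2*Q)
185 + 370*b(-5) = 185 + 370*(-2 + 2*(-5)) = 185 + 370*(-2 - 10) = 185 + 370*(-12) = 185 - 4440 = -4255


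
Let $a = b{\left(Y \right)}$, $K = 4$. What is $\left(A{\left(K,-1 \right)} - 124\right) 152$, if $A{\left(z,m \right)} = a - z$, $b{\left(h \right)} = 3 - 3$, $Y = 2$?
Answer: $-19456$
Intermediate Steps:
$b{\left(h \right)} = 0$ ($b{\left(h \right)} = 3 - 3 = 0$)
$a = 0$
$A{\left(z,m \right)} = - z$ ($A{\left(z,m \right)} = 0 - z = - z$)
$\left(A{\left(K,-1 \right)} - 124\right) 152 = \left(\left(-1\right) 4 - 124\right) 152 = \left(-4 - 124\right) 152 = \left(-128\right) 152 = -19456$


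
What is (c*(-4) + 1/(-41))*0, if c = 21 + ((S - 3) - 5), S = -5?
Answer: 0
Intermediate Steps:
c = 8 (c = 21 + ((-5 - 3) - 5) = 21 + (-8 - 5) = 21 - 13 = 8)
(c*(-4) + 1/(-41))*0 = (8*(-4) + 1/(-41))*0 = (-32 - 1/41)*0 = -1313/41*0 = 0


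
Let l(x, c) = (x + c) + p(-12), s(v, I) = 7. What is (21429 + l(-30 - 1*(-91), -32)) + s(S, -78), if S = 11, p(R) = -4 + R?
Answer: 21449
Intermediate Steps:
l(x, c) = -16 + c + x (l(x, c) = (x + c) + (-4 - 12) = (c + x) - 16 = -16 + c + x)
(21429 + l(-30 - 1*(-91), -32)) + s(S, -78) = (21429 + (-16 - 32 + (-30 - 1*(-91)))) + 7 = (21429 + (-16 - 32 + (-30 + 91))) + 7 = (21429 + (-16 - 32 + 61)) + 7 = (21429 + 13) + 7 = 21442 + 7 = 21449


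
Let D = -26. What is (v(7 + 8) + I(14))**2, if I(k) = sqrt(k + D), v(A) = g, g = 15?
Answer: 213 + 60*I*sqrt(3) ≈ 213.0 + 103.92*I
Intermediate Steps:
v(A) = 15
I(k) = sqrt(-26 + k) (I(k) = sqrt(k - 26) = sqrt(-26 + k))
(v(7 + 8) + I(14))**2 = (15 + sqrt(-26 + 14))**2 = (15 + sqrt(-12))**2 = (15 + 2*I*sqrt(3))**2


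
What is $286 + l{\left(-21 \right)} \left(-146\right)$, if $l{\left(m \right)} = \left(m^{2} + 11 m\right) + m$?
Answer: $-27308$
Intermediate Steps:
$l{\left(m \right)} = m^{2} + 12 m$
$286 + l{\left(-21 \right)} \left(-146\right) = 286 + - 21 \left(12 - 21\right) \left(-146\right) = 286 + \left(-21\right) \left(-9\right) \left(-146\right) = 286 + 189 \left(-146\right) = 286 - 27594 = -27308$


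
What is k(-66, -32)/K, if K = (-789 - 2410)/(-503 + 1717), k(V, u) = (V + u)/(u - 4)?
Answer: -4249/4113 ≈ -1.0331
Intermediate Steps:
k(V, u) = (V + u)/(-4 + u)
K = -3199/1214 ≈ -2.6351
k(-66, -32)/K = ((-66 - 32)/(-4 - 32))/(-3199/1214) = (-98/(-36))*(-1214/3199) = -1/36*(-98)*(-1214/3199) = (49/18)*(-1214/3199) = -4249/4113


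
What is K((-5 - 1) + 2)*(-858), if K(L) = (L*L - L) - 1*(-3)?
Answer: -19734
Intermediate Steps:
K(L) = 3 + L² - L (K(L) = (L² - L) + 3 = 3 + L² - L)
K((-5 - 1) + 2)*(-858) = (3 + ((-5 - 1) + 2)² - ((-5 - 1) + 2))*(-858) = (3 + (-6 + 2)² - (-6 + 2))*(-858) = (3 + (-4)² - 1*(-4))*(-858) = (3 + 16 + 4)*(-858) = 23*(-858) = -19734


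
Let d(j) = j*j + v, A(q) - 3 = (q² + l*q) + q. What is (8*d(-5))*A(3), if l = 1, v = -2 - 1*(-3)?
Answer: 3744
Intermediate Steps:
v = 1 (v = -2 + 3 = 1)
A(q) = 3 + q² + 2*q (A(q) = 3 + ((q² + 1*q) + q) = 3 + ((q² + q) + q) = 3 + ((q + q²) + q) = 3 + (q² + 2*q) = 3 + q² + 2*q)
d(j) = 1 + j² (d(j) = j*j + 1 = j² + 1 = 1 + j²)
(8*d(-5))*A(3) = (8*(1 + (-5)²))*(3 + 3² + 2*3) = (8*(1 + 25))*(3 + 9 + 6) = (8*26)*18 = 208*18 = 3744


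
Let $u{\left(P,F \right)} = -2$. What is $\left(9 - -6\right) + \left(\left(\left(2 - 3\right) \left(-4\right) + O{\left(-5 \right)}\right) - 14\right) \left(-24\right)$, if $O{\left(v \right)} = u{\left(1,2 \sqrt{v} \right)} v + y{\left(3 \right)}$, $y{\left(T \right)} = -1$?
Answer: $39$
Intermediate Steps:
$O{\left(v \right)} = -1 - 2 v$ ($O{\left(v \right)} = - 2 v - 1 = -1 - 2 v$)
$\left(9 - -6\right) + \left(\left(\left(2 - 3\right) \left(-4\right) + O{\left(-5 \right)}\right) - 14\right) \left(-24\right) = \left(9 - -6\right) + \left(\left(\left(2 - 3\right) \left(-4\right) - -9\right) - 14\right) \left(-24\right) = \left(9 + 6\right) + \left(\left(\left(-1\right) \left(-4\right) + \left(-1 + 10\right)\right) - 14\right) \left(-24\right) = 15 + \left(\left(4 + 9\right) - 14\right) \left(-24\right) = 15 + \left(13 - 14\right) \left(-24\right) = 15 - -24 = 15 + 24 = 39$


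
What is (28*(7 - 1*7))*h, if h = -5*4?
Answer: 0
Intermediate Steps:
h = -20
(28*(7 - 1*7))*h = (28*(7 - 1*7))*(-20) = (28*(7 - 7))*(-20) = (28*0)*(-20) = 0*(-20) = 0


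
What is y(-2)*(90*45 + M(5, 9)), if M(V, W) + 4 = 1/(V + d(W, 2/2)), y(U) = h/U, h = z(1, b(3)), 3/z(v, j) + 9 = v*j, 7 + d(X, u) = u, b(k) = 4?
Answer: 2427/2 ≈ 1213.5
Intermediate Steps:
d(X, u) = -7 + u
z(v, j) = 3/(-9 + j*v) (z(v, j) = 3/(-9 + v*j) = 3/(-9 + j*v))
h = -⅗ (h = 3/(-9 + 4*1) = 3/(-9 + 4) = 3/(-5) = 3*(-⅕) = -⅗ ≈ -0.60000)
y(U) = -3/(5*U)
M(V, W) = -4 + 1/(-6 + V) (M(V, W) = -4 + 1/(V + (-7 + 2/2)) = -4 + 1/(V + (-7 + 2*(½))) = -4 + 1/(V + (-7 + 1)) = -4 + 1/(V - 6) = -4 + 1/(-6 + V))
y(-2)*(90*45 + M(5, 9)) = (-⅗/(-2))*(90*45 + (25 - 4*5)/(-6 + 5)) = (-⅗*(-½))*(4050 + (25 - 20)/(-1)) = 3*(4050 - 1*5)/10 = 3*(4050 - 5)/10 = (3/10)*4045 = 2427/2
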